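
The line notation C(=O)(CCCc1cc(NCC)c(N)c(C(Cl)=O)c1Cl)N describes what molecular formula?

C13H17Cl2N3O2

Heavy atoms from the SMILES: 13 C, 2 Cl, 3 N, 2 O.
Implicit hydrogens by atom environment:
  5 × C (aromatic): no H
  4 × C: 2 H each → 8
  2 × C: no H
  2 × Cl: no H
  2 × N: 2 H each → 4
  2 × O: no H
  1 × C: 3 H
  1 × C (aromatic): 1 H
  1 × N: 1 H
  Total hydrogens = 17.
Molecular formula: C13H17Cl2N3O2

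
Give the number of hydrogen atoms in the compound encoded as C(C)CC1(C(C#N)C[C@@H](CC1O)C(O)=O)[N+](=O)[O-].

Hydrogens are implicit in SMILES; fill each atom to its normal valence:
  4 × C: 2 H each → 8
  3 × C: 1 H each → 3
  3 × C: no H
  2 × O: 1 H each → 2
  2 × O: no H
  1 × C: 3 H
  1 × N (charge +1): no H
  1 × N: no H
  1 × O (charge -1): no H
  Total hydrogens = 16.

16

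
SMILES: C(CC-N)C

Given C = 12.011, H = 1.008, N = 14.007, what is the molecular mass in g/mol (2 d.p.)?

73.14

Molecular formula: C4H11N.
M = 4×12.011 + 11×1.008 + 1×14.007 = 73.14 g/mol.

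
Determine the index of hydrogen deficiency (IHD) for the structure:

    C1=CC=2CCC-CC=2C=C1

Molecular formula from the SMILES: C10H12.
DoU = (2C + 2 + N − H − X)/2 = (2·10 + 2 + 0 − 12 − 0)/2 = 10/2 = 5.
(Structurally: 2 ring(s) + 3 π bond(s) = 5.)

5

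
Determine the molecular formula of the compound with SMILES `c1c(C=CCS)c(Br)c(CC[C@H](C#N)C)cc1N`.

Heavy atoms from the SMILES: 1 Br, 14 C, 2 N, 1 S.
Implicit hydrogens by atom environment:
  4 × C (aromatic): no H
  3 × C: 2 H each → 6
  3 × C: 1 H each → 3
  2 × C (aromatic): 1 H each → 2
  1 × Br: no H
  1 × C: 3 H
  1 × C: no H
  1 × N: 2 H
  1 × N: no H
  1 × S: 1 H
  Total hydrogens = 17.
Molecular formula: C14H17BrN2S

C14H17BrN2S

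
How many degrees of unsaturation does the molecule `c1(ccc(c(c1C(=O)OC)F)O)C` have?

5

Molecular formula from the SMILES: C9H9FO3.
DoU = (2C + 2 + N − H − X)/2 = (2·9 + 2 + 0 − 9 − 1)/2 = 10/2 = 5.
(Structurally: 1 ring(s) + 4 π bond(s) = 5.)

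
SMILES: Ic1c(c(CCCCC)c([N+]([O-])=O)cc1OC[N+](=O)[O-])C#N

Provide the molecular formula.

Heavy atoms from the SMILES: 13 C, 1 I, 3 N, 5 O.
Implicit hydrogens by atom environment:
  5 × C: 2 H each → 10
  5 × C (aromatic): no H
  3 × O: no H
  2 × N (charge +1): no H
  2 × O (charge -1): no H
  1 × C: 3 H
  1 × C (aromatic): 1 H
  1 × C: no H
  1 × I: no H
  1 × N: no H
  Total hydrogens = 14.
Molecular formula: C13H14IN3O5

C13H14IN3O5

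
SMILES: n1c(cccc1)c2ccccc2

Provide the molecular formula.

Heavy atoms from the SMILES: 11 C, 1 N.
Implicit hydrogens by atom environment:
  9 × C (aromatic): 1 H each → 9
  2 × C (aromatic): no H
  1 × N (aromatic): no H
  Total hydrogens = 9.
Molecular formula: C11H9N

C11H9N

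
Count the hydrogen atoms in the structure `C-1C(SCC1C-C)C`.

Hydrogens are implicit in SMILES; fill each atom to its normal valence:
  3 × C: 2 H each → 6
  2 × C: 3 H each → 6
  2 × C: 1 H each → 2
  1 × S: no H
  Total hydrogens = 14.

14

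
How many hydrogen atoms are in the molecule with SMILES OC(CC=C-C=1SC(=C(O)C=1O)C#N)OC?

Hydrogens are implicit in SMILES; fill each atom to its normal valence:
  4 × C (aromatic): no H
  3 × C: 1 H each → 3
  3 × O: 1 H each → 3
  1 × C: 3 H
  1 × C: 2 H
  1 × C: no H
  1 × N: no H
  1 × O: no H
  1 × S (aromatic): no H
  Total hydrogens = 11.

11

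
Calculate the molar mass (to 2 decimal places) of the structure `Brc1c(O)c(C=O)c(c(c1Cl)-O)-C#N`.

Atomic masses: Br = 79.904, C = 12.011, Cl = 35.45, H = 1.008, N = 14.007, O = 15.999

Molecular formula: C8H3BrClNO3.
M = 1×79.904 + 8×12.011 + 1×35.45 + 3×1.008 + 1×14.007 + 3×15.999 = 276.47 g/mol.

276.47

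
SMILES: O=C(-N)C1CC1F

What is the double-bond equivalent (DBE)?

Molecular formula from the SMILES: C4H6FNO.
DoU = (2C + 2 + N − H − X)/2 = (2·4 + 2 + 1 − 6 − 1)/2 = 4/2 = 2.
(Structurally: 1 ring(s) + 1 π bond(s) = 2.)

2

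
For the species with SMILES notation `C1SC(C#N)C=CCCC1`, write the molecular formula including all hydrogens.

Heavy atoms from the SMILES: 8 C, 1 N, 1 S.
Implicit hydrogens by atom environment:
  4 × C: 2 H each → 8
  3 × C: 1 H each → 3
  1 × C: no H
  1 × N: no H
  1 × S: no H
  Total hydrogens = 11.
Molecular formula: C8H11NS

C8H11NS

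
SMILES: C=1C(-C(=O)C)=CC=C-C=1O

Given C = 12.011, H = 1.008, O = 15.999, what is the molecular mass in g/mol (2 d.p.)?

136.15

Molecular formula: C8H8O2.
M = 8×12.011 + 8×1.008 + 2×15.999 = 136.15 g/mol.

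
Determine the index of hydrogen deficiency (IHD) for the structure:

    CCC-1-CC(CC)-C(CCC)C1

1

Molecular formula from the SMILES: C12H24.
DoU = (2C + 2 + N − H − X)/2 = (2·12 + 2 + 0 − 24 − 0)/2 = 2/2 = 1.
(Structurally: 1 ring(s) + 0 π bond(s) = 1.)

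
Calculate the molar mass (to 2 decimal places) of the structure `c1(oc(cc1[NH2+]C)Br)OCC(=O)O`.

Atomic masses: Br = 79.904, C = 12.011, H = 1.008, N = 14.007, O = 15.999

Molecular formula: C7H9BrNO4+.
M = 1×79.904 + 7×12.011 + 9×1.008 + 1×14.007 + 4×15.999 = 251.06 g/mol.

251.06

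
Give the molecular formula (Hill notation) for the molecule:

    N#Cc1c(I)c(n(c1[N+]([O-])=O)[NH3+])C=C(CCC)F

C10H11FIN4O2+

Heavy atoms from the SMILES: 10 C, 1 F, 1 I, 4 N, 2 O.
Implicit hydrogens by atom environment:
  4 × C (aromatic): no H
  2 × C: 2 H each → 4
  2 × C: no H
  1 × C: 3 H
  1 × C: 1 H
  1 × F: no H
  1 × I: no H
  1 × N (charge +1): 3 H
  1 × N (aromatic): no H
  1 × N: no H
  1 × N (charge +1): no H
  1 × O: no H
  1 × O (charge -1): no H
  Total hydrogens = 11.
Net charge +1.
Molecular formula: C10H11FIN4O2+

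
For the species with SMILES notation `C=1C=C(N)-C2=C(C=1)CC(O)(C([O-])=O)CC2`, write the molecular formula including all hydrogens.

C11H12NO3-

Heavy atoms from the SMILES: 11 C, 1 N, 3 O.
Implicit hydrogens by atom environment:
  3 × C: 2 H each → 6
  3 × C (aromatic): 1 H each → 3
  3 × C (aromatic): no H
  2 × C: no H
  1 × N: 2 H
  1 × O: 1 H
  1 × O: no H
  1 × O (charge -1): no H
  Total hydrogens = 12.
Net charge -1.
Molecular formula: C11H12NO3-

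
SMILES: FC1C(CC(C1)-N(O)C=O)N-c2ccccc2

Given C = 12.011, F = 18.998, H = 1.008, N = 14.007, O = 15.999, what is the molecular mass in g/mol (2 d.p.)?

238.26

Molecular formula: C12H15FN2O2.
M = 12×12.011 + 1×18.998 + 15×1.008 + 2×14.007 + 2×15.999 = 238.26 g/mol.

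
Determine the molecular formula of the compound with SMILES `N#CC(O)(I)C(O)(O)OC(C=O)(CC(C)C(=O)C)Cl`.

Heavy atoms from the SMILES: 10 C, 1 Cl, 1 I, 1 N, 6 O.
Implicit hydrogens by atom environment:
  5 × C: no H
  3 × O: 1 H each → 3
  3 × O: no H
  2 × C: 3 H each → 6
  2 × C: 1 H each → 2
  1 × C: 2 H
  1 × Cl: no H
  1 × I: no H
  1 × N: no H
  Total hydrogens = 13.
Molecular formula: C10H13ClINO6

C10H13ClINO6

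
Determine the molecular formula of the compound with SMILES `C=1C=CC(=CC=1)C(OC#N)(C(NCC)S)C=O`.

Heavy atoms from the SMILES: 12 C, 2 N, 2 O, 1 S.
Implicit hydrogens by atom environment:
  5 × C (aromatic): 1 H each → 5
  2 × C: 1 H each → 2
  2 × C: no H
  2 × O: no H
  1 × C: 3 H
  1 × C: 2 H
  1 × C (aromatic): no H
  1 × N: 1 H
  1 × N: no H
  1 × S: 1 H
  Total hydrogens = 14.
Molecular formula: C12H14N2O2S

C12H14N2O2S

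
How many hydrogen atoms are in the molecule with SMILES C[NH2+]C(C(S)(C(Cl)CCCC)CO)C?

Hydrogens are implicit in SMILES; fill each atom to its normal valence:
  4 × C: 2 H each → 8
  3 × C: 3 H each → 9
  2 × C: 1 H each → 2
  1 × C: no H
  1 × Cl: no H
  1 × N (charge +1): 2 H
  1 × O: 1 H
  1 × S: 1 H
  Total hydrogens = 23.

23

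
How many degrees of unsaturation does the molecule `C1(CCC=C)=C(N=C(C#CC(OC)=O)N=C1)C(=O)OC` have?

9

Molecular formula from the SMILES: C14H14N2O4.
DoU = (2C + 2 + N − H − X)/2 = (2·14 + 2 + 2 − 14 − 0)/2 = 18/2 = 9.
(Structurally: 1 ring(s) + 8 π bond(s) = 9.)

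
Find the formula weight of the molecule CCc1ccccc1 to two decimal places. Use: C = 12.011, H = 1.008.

Molecular formula: C8H10.
M = 8×12.011 + 10×1.008 = 106.17 g/mol.

106.17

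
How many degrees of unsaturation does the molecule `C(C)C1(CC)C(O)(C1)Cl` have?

1

Molecular formula from the SMILES: C7H13ClO.
DoU = (2C + 2 + N − H − X)/2 = (2·7 + 2 + 0 − 13 − 1)/2 = 2/2 = 1.
(Structurally: 1 ring(s) + 0 π bond(s) = 1.)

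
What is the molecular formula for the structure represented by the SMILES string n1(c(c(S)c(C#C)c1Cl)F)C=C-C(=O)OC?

Heavy atoms from the SMILES: 10 C, 1 Cl, 1 F, 1 N, 2 O, 1 S.
Implicit hydrogens by atom environment:
  4 × C (aromatic): no H
  3 × C: 1 H each → 3
  2 × C: no H
  2 × O: no H
  1 × C: 3 H
  1 × Cl: no H
  1 × F: no H
  1 × N (aromatic): no H
  1 × S: 1 H
  Total hydrogens = 7.
Molecular formula: C10H7ClFNO2S

C10H7ClFNO2S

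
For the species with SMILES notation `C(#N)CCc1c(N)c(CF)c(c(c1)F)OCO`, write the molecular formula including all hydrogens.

Heavy atoms from the SMILES: 11 C, 2 F, 2 N, 2 O.
Implicit hydrogens by atom environment:
  5 × C (aromatic): no H
  4 × C: 2 H each → 8
  2 × F: no H
  1 × C (aromatic): 1 H
  1 × C: no H
  1 × N: 2 H
  1 × N: no H
  1 × O: 1 H
  1 × O: no H
  Total hydrogens = 12.
Molecular formula: C11H12F2N2O2

C11H12F2N2O2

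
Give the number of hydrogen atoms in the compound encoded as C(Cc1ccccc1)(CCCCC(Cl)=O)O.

17

Hydrogens are implicit in SMILES; fill each atom to its normal valence:
  5 × C: 2 H each → 10
  5 × C (aromatic): 1 H each → 5
  1 × C: 1 H
  1 × C: no H
  1 × C (aromatic): no H
  1 × Cl: no H
  1 × O: 1 H
  1 × O: no H
  Total hydrogens = 17.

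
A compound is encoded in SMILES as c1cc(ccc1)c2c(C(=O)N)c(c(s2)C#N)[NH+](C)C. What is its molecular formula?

Heavy atoms from the SMILES: 14 C, 3 N, 1 O, 1 S.
Implicit hydrogens by atom environment:
  5 × C (aromatic): 1 H each → 5
  5 × C (aromatic): no H
  2 × C: 3 H each → 6
  2 × C: no H
  1 × N: 2 H
  1 × N (charge +1): 1 H
  1 × N: no H
  1 × O: no H
  1 × S (aromatic): no H
  Total hydrogens = 14.
Net charge +1.
Molecular formula: C14H14N3OS+

C14H14N3OS+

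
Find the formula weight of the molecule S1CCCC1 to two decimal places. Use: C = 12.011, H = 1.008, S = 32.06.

88.17

Molecular formula: C4H8S.
M = 4×12.011 + 8×1.008 + 1×32.06 = 88.17 g/mol.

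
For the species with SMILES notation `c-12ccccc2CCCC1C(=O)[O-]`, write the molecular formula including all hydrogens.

Heavy atoms from the SMILES: 11 C, 2 O.
Implicit hydrogens by atom environment:
  4 × C (aromatic): 1 H each → 4
  3 × C: 2 H each → 6
  2 × C (aromatic): no H
  1 × C: 1 H
  1 × C: no H
  1 × O: no H
  1 × O (charge -1): no H
  Total hydrogens = 11.
Net charge -1.
Molecular formula: C11H11O2-

C11H11O2-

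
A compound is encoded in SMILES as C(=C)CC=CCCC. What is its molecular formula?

C8H14

Heavy atoms from the SMILES: 8 C.
Implicit hydrogens by atom environment:
  4 × C: 2 H each → 8
  3 × C: 1 H each → 3
  1 × C: 3 H
  Total hydrogens = 14.
Molecular formula: C8H14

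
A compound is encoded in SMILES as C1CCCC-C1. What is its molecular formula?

Heavy atoms from the SMILES: 6 C.
Implicit hydrogens by atom environment:
  6 × C: 2 H each → 12
  Total hydrogens = 12.
Molecular formula: C6H12

C6H12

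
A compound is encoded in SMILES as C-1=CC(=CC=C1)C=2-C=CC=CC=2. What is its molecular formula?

C12H10

Heavy atoms from the SMILES: 12 C.
Implicit hydrogens by atom environment:
  10 × C (aromatic): 1 H each → 10
  2 × C (aromatic): no H
  Total hydrogens = 10.
Molecular formula: C12H10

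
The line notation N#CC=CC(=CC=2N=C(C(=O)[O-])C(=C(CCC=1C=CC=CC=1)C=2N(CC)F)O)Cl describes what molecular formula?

C21H18ClFN3O3-

Heavy atoms from the SMILES: 21 C, 1 Cl, 1 F, 3 N, 3 O.
Implicit hydrogens by atom environment:
  6 × C (aromatic): no H
  5 × C (aromatic): 1 H each → 5
  3 × C: 2 H each → 6
  3 × C: 1 H each → 3
  3 × C: no H
  2 × N: no H
  1 × C: 3 H
  1 × Cl: no H
  1 × F: no H
  1 × N (aromatic): no H
  1 × O: 1 H
  1 × O: no H
  1 × O (charge -1): no H
  Total hydrogens = 18.
Net charge -1.
Molecular formula: C21H18ClFN3O3-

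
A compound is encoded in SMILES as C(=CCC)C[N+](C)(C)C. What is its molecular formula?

Heavy atoms from the SMILES: 8 C, 1 N.
Implicit hydrogens by atom environment:
  4 × C: 3 H each → 12
  2 × C: 2 H each → 4
  2 × C: 1 H each → 2
  1 × N (charge +1): no H
  Total hydrogens = 18.
Net charge +1.
Molecular formula: C8H18N+

C8H18N+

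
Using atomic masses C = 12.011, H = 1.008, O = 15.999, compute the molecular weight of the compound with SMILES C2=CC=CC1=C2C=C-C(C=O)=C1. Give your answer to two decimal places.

156.18

Molecular formula: C11H8O.
M = 11×12.011 + 8×1.008 + 1×15.999 = 156.18 g/mol.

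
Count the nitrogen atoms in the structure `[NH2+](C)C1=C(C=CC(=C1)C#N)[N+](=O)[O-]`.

3

The symbol for nitrogen appears 3 times in the SMILES.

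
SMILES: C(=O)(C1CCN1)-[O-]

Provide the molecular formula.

C4H6NO2-

Heavy atoms from the SMILES: 4 C, 1 N, 2 O.
Implicit hydrogens by atom environment:
  2 × C: 2 H each → 4
  1 × C: 1 H
  1 × C: no H
  1 × N: 1 H
  1 × O: no H
  1 × O (charge -1): no H
  Total hydrogens = 6.
Net charge -1.
Molecular formula: C4H6NO2-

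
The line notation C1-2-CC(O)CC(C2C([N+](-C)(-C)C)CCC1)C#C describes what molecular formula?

C15H26NO+

Heavy atoms from the SMILES: 15 C, 1 N, 1 O.
Implicit hydrogens by atom environment:
  6 × C: 1 H each → 6
  5 × C: 2 H each → 10
  3 × C: 3 H each → 9
  1 × C: no H
  1 × N (charge +1): no H
  1 × O: 1 H
  Total hydrogens = 26.
Net charge +1.
Molecular formula: C15H26NO+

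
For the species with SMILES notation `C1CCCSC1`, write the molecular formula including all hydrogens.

C5H10S

Heavy atoms from the SMILES: 5 C, 1 S.
Implicit hydrogens by atom environment:
  5 × C: 2 H each → 10
  1 × S: no H
  Total hydrogens = 10.
Molecular formula: C5H10S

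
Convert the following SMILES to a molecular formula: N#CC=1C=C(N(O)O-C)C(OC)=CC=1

C9H10N2O3

Heavy atoms from the SMILES: 9 C, 2 N, 3 O.
Implicit hydrogens by atom environment:
  3 × C (aromatic): 1 H each → 3
  3 × C (aromatic): no H
  2 × C: 3 H each → 6
  2 × N: no H
  2 × O: no H
  1 × C: no H
  1 × O: 1 H
  Total hydrogens = 10.
Molecular formula: C9H10N2O3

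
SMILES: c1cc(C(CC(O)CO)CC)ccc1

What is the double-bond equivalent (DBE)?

4

Molecular formula from the SMILES: C12H18O2.
DoU = (2C + 2 + N − H − X)/2 = (2·12 + 2 + 0 − 18 − 0)/2 = 8/2 = 4.
(Structurally: 1 ring(s) + 3 π bond(s) = 4.)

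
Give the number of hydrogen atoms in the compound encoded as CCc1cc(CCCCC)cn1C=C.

Hydrogens are implicit in SMILES; fill each atom to its normal valence:
  6 × C: 2 H each → 12
  2 × C: 3 H each → 6
  2 × C (aromatic): 1 H each → 2
  2 × C (aromatic): no H
  1 × C: 1 H
  1 × N (aromatic): no H
  Total hydrogens = 21.

21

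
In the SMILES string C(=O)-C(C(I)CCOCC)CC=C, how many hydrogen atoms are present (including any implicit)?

Hydrogens are implicit in SMILES; fill each atom to its normal valence:
  5 × C: 2 H each → 10
  4 × C: 1 H each → 4
  2 × O: no H
  1 × C: 3 H
  1 × I: no H
  Total hydrogens = 17.

17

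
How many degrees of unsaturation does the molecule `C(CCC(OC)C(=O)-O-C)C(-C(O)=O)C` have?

Molecular formula from the SMILES: C10H18O5.
DoU = (2C + 2 + N − H − X)/2 = (2·10 + 2 + 0 − 18 − 0)/2 = 4/2 = 2.
(Structurally: 0 ring(s) + 2 π bond(s) = 2.)

2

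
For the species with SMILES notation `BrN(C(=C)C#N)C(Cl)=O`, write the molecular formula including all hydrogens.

Heavy atoms from the SMILES: 1 Br, 4 C, 1 Cl, 2 N, 1 O.
Implicit hydrogens by atom environment:
  3 × C: no H
  2 × N: no H
  1 × Br: no H
  1 × C: 2 H
  1 × Cl: no H
  1 × O: no H
  Total hydrogens = 2.
Molecular formula: C4H2BrClN2O

C4H2BrClN2O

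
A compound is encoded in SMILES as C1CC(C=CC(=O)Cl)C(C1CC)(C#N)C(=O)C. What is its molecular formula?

Heavy atoms from the SMILES: 13 C, 1 Cl, 1 N, 2 O.
Implicit hydrogens by atom environment:
  4 × C: 1 H each → 4
  4 × C: no H
  3 × C: 2 H each → 6
  2 × C: 3 H each → 6
  2 × O: no H
  1 × Cl: no H
  1 × N: no H
  Total hydrogens = 16.
Molecular formula: C13H16ClNO2

C13H16ClNO2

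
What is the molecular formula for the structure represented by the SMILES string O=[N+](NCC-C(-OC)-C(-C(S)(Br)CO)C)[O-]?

C8H17BrN2O4S

Heavy atoms from the SMILES: 1 Br, 8 C, 2 N, 4 O, 1 S.
Implicit hydrogens by atom environment:
  3 × C: 2 H each → 6
  2 × C: 3 H each → 6
  2 × C: 1 H each → 2
  2 × O: no H
  1 × Br: no H
  1 × C: no H
  1 × N: 1 H
  1 × N (charge +1): no H
  1 × O: 1 H
  1 × O (charge -1): no H
  1 × S: 1 H
  Total hydrogens = 17.
Molecular formula: C8H17BrN2O4S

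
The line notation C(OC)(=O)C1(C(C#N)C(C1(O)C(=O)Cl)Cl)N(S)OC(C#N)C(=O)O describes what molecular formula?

C11H9Cl2N3O7S

Heavy atoms from the SMILES: 11 C, 2 Cl, 3 N, 7 O, 1 S.
Implicit hydrogens by atom environment:
  7 × C: no H
  5 × O: no H
  3 × C: 1 H each → 3
  3 × N: no H
  2 × Cl: no H
  2 × O: 1 H each → 2
  1 × C: 3 H
  1 × S: 1 H
  Total hydrogens = 9.
Molecular formula: C11H9Cl2N3O7S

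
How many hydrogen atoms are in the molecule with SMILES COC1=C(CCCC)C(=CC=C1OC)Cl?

Hydrogens are implicit in SMILES; fill each atom to its normal valence:
  4 × C (aromatic): no H
  3 × C: 3 H each → 9
  3 × C: 2 H each → 6
  2 × C (aromatic): 1 H each → 2
  2 × O: no H
  1 × Cl: no H
  Total hydrogens = 17.

17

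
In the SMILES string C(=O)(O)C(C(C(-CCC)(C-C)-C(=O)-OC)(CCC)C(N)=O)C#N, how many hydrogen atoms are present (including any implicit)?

26

Hydrogens are implicit in SMILES; fill each atom to its normal valence:
  6 × C: no H
  5 × C: 2 H each → 10
  4 × C: 3 H each → 12
  4 × O: no H
  1 × C: 1 H
  1 × N: 2 H
  1 × N: no H
  1 × O: 1 H
  Total hydrogens = 26.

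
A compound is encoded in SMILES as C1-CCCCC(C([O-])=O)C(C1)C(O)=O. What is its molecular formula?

C10H15O4-

Heavy atoms from the SMILES: 10 C, 4 O.
Implicit hydrogens by atom environment:
  6 × C: 2 H each → 12
  2 × C: 1 H each → 2
  2 × C: no H
  2 × O: no H
  1 × O: 1 H
  1 × O (charge -1): no H
  Total hydrogens = 15.
Net charge -1.
Molecular formula: C10H15O4-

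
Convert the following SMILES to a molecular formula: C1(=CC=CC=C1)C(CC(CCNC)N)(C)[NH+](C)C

C15H28N3+

Heavy atoms from the SMILES: 15 C, 3 N.
Implicit hydrogens by atom environment:
  5 × C (aromatic): 1 H each → 5
  4 × C: 3 H each → 12
  3 × C: 2 H each → 6
  1 × C: 1 H
  1 × C: no H
  1 × C (aromatic): no H
  1 × N: 2 H
  1 × N: 1 H
  1 × N (charge +1): 1 H
  Total hydrogens = 28.
Net charge +1.
Molecular formula: C15H28N3+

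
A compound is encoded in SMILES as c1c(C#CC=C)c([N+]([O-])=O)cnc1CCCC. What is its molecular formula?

C13H14N2O2

Heavy atoms from the SMILES: 13 C, 2 N, 2 O.
Implicit hydrogens by atom environment:
  4 × C: 2 H each → 8
  3 × C (aromatic): no H
  2 × C (aromatic): 1 H each → 2
  2 × C: no H
  1 × C: 3 H
  1 × C: 1 H
  1 × N (aromatic): no H
  1 × N (charge +1): no H
  1 × O: no H
  1 × O (charge -1): no H
  Total hydrogens = 14.
Molecular formula: C13H14N2O2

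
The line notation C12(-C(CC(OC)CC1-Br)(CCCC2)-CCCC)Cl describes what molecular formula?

Heavy atoms from the SMILES: 1 Br, 15 C, 1 Cl, 1 O.
Implicit hydrogens by atom environment:
  9 × C: 2 H each → 18
  2 × C: 3 H each → 6
  2 × C: 1 H each → 2
  2 × C: no H
  1 × Br: no H
  1 × Cl: no H
  1 × O: no H
  Total hydrogens = 26.
Molecular formula: C15H26BrClO

C15H26BrClO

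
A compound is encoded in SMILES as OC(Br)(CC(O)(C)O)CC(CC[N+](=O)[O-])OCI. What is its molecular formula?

Heavy atoms from the SMILES: 1 Br, 9 C, 1 I, 1 N, 6 O.
Implicit hydrogens by atom environment:
  5 × C: 2 H each → 10
  3 × O: 1 H each → 3
  2 × C: no H
  2 × O: no H
  1 × Br: no H
  1 × C: 3 H
  1 × C: 1 H
  1 × I: no H
  1 × N (charge +1): no H
  1 × O (charge -1): no H
  Total hydrogens = 17.
Molecular formula: C9H17BrINO6

C9H17BrINO6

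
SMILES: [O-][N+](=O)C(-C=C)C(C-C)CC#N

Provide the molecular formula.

Heavy atoms from the SMILES: 8 C, 2 N, 2 O.
Implicit hydrogens by atom environment:
  3 × C: 2 H each → 6
  3 × C: 1 H each → 3
  1 × C: 3 H
  1 × C: no H
  1 × N: no H
  1 × N (charge +1): no H
  1 × O: no H
  1 × O (charge -1): no H
  Total hydrogens = 12.
Molecular formula: C8H12N2O2

C8H12N2O2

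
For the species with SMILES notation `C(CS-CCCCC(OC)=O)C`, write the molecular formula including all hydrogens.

Heavy atoms from the SMILES: 9 C, 2 O, 1 S.
Implicit hydrogens by atom environment:
  6 × C: 2 H each → 12
  2 × C: 3 H each → 6
  2 × O: no H
  1 × C: no H
  1 × S: no H
  Total hydrogens = 18.
Molecular formula: C9H18O2S

C9H18O2S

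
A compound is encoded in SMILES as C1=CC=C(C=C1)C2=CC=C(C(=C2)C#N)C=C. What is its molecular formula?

Heavy atoms from the SMILES: 15 C, 1 N.
Implicit hydrogens by atom environment:
  8 × C (aromatic): 1 H each → 8
  4 × C (aromatic): no H
  1 × C: 2 H
  1 × C: 1 H
  1 × C: no H
  1 × N: no H
  Total hydrogens = 11.
Molecular formula: C15H11N

C15H11N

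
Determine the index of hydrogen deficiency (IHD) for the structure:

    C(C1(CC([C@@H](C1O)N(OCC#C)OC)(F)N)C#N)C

5

Molecular formula from the SMILES: C12H18FN3O3.
DoU = (2C + 2 + N − H − X)/2 = (2·12 + 2 + 3 − 18 − 1)/2 = 10/2 = 5.
(Structurally: 1 ring(s) + 4 π bond(s) = 5.)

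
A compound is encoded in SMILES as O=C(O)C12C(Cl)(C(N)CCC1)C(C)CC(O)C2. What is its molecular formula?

C12H20ClNO3

Heavy atoms from the SMILES: 12 C, 1 Cl, 1 N, 3 O.
Implicit hydrogens by atom environment:
  5 × C: 2 H each → 10
  3 × C: 1 H each → 3
  3 × C: no H
  2 × O: 1 H each → 2
  1 × C: 3 H
  1 × Cl: no H
  1 × N: 2 H
  1 × O: no H
  Total hydrogens = 20.
Molecular formula: C12H20ClNO3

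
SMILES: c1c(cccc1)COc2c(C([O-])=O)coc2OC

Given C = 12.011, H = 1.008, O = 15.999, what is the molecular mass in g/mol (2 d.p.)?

247.23

Molecular formula: C13H11O5-.
M = 13×12.011 + 11×1.008 + 5×15.999 = 247.23 g/mol.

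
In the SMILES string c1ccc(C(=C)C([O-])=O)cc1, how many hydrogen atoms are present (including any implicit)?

Hydrogens are implicit in SMILES; fill each atom to its normal valence:
  5 × C (aromatic): 1 H each → 5
  2 × C: no H
  1 × C: 2 H
  1 × C (aromatic): no H
  1 × O: no H
  1 × O (charge -1): no H
  Total hydrogens = 7.

7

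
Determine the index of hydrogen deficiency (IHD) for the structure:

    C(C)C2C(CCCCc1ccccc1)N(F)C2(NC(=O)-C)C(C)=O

7

Molecular formula from the SMILES: C19H27FN2O2.
DoU = (2C + 2 + N − H − X)/2 = (2·19 + 2 + 2 − 27 − 1)/2 = 14/2 = 7.
(Structurally: 2 ring(s) + 5 π bond(s) = 7.)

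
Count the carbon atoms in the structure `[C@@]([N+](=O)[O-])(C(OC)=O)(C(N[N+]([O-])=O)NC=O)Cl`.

5

The symbol for carbon appears 5 times in the SMILES. (Cl is a single chlorine, not C + l.)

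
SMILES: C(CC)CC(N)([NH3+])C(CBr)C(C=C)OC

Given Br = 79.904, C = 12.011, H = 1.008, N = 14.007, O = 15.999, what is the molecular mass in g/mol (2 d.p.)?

Molecular formula: C11H24BrN2O+.
M = 1×79.904 + 11×12.011 + 24×1.008 + 2×14.007 + 1×15.999 = 280.23 g/mol.

280.23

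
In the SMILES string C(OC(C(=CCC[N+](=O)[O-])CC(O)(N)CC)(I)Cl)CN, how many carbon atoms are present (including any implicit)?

11

The symbol for carbon appears 11 times in the SMILES. (Cl is a single chlorine, not C + l.)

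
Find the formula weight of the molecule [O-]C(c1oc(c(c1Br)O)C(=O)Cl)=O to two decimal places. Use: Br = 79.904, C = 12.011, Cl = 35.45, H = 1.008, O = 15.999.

268.42

Molecular formula: C6HBrClO5-.
M = 1×79.904 + 6×12.011 + 1×35.45 + 1×1.008 + 5×15.999 = 268.42 g/mol.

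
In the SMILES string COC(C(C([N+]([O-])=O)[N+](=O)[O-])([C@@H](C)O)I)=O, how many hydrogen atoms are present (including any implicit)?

Hydrogens are implicit in SMILES; fill each atom to its normal valence:
  4 × O: no H
  2 × C: 3 H each → 6
  2 × C: 1 H each → 2
  2 × C: no H
  2 × N (charge +1): no H
  2 × O (charge -1): no H
  1 × I: no H
  1 × O: 1 H
  Total hydrogens = 9.

9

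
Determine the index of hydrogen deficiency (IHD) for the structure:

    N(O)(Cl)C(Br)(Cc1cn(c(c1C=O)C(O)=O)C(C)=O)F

Molecular formula from the SMILES: C10H9BrClFN2O5.
DoU = (2C + 2 + N − H − X)/2 = (2·10 + 2 + 2 − 9 − 3)/2 = 12/2 = 6.
(Structurally: 1 ring(s) + 5 π bond(s) = 6.)

6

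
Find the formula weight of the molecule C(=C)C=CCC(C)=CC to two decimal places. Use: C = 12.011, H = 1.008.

Molecular formula: C9H14.
M = 9×12.011 + 14×1.008 = 122.21 g/mol.

122.21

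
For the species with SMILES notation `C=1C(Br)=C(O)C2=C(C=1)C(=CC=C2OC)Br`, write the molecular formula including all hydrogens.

C11H8Br2O2

Heavy atoms from the SMILES: 2 Br, 11 C, 2 O.
Implicit hydrogens by atom environment:
  6 × C (aromatic): no H
  4 × C (aromatic): 1 H each → 4
  2 × Br: no H
  1 × C: 3 H
  1 × O: 1 H
  1 × O: no H
  Total hydrogens = 8.
Molecular formula: C11H8Br2O2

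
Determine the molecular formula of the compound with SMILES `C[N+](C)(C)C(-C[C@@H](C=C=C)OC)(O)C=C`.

C12H22NO2+

Heavy atoms from the SMILES: 12 C, 1 N, 2 O.
Implicit hydrogens by atom environment:
  4 × C: 3 H each → 12
  3 × C: 2 H each → 6
  3 × C: 1 H each → 3
  2 × C: no H
  1 × N (charge +1): no H
  1 × O: 1 H
  1 × O: no H
  Total hydrogens = 22.
Net charge +1.
Molecular formula: C12H22NO2+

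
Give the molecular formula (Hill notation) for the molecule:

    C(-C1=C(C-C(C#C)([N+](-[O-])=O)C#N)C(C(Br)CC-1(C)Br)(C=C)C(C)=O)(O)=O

C17H16Br2N2O5

Heavy atoms from the SMILES: 2 Br, 17 C, 2 N, 5 O.
Implicit hydrogens by atom environment:
  9 × C: no H
  3 × C: 2 H each → 6
  3 × C: 1 H each → 3
  3 × O: no H
  2 × Br: no H
  2 × C: 3 H each → 6
  1 × N (charge +1): no H
  1 × N: no H
  1 × O: 1 H
  1 × O (charge -1): no H
  Total hydrogens = 16.
Molecular formula: C17H16Br2N2O5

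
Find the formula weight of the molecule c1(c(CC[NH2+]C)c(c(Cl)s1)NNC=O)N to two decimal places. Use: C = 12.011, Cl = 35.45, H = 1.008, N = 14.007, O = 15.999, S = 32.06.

249.74

Molecular formula: C8H14ClN4OS+.
M = 8×12.011 + 1×35.45 + 14×1.008 + 4×14.007 + 1×15.999 + 1×32.06 = 249.74 g/mol.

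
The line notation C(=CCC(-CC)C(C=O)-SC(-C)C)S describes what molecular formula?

Heavy atoms from the SMILES: 11 C, 1 O, 2 S.
Implicit hydrogens by atom environment:
  6 × C: 1 H each → 6
  3 × C: 3 H each → 9
  2 × C: 2 H each → 4
  1 × O: no H
  1 × S: 1 H
  1 × S: no H
  Total hydrogens = 20.
Molecular formula: C11H20OS2

C11H20OS2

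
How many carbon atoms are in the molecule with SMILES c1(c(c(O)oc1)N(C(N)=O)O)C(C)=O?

The symbol for carbon appears 7 times in the SMILES. Lowercase c denotes aromatic carbon and counts toward C.

7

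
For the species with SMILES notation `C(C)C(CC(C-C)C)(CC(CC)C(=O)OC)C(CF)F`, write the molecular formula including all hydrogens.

C16H30F2O2

Heavy atoms from the SMILES: 16 C, 2 F, 2 O.
Implicit hydrogens by atom environment:
  6 × C: 2 H each → 12
  5 × C: 3 H each → 15
  3 × C: 1 H each → 3
  2 × C: no H
  2 × F: no H
  2 × O: no H
  Total hydrogens = 30.
Molecular formula: C16H30F2O2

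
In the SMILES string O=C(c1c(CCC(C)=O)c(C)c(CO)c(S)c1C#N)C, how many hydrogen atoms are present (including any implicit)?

17

Hydrogens are implicit in SMILES; fill each atom to its normal valence:
  6 × C (aromatic): no H
  3 × C: 3 H each → 9
  3 × C: 2 H each → 6
  3 × C: no H
  2 × O: no H
  1 × N: no H
  1 × O: 1 H
  1 × S: 1 H
  Total hydrogens = 17.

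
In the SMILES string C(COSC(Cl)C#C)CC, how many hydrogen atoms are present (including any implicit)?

11

Hydrogens are implicit in SMILES; fill each atom to its normal valence:
  3 × C: 2 H each → 6
  2 × C: 1 H each → 2
  1 × C: 3 H
  1 × C: no H
  1 × Cl: no H
  1 × O: no H
  1 × S: no H
  Total hydrogens = 11.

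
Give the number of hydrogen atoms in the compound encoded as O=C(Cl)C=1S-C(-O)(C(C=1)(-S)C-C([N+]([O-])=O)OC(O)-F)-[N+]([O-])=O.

Hydrogens are implicit in SMILES; fill each atom to its normal valence:
  4 × C: no H
  4 × O: no H
  3 × C: 1 H each → 3
  2 × N (charge +1): no H
  2 × O: 1 H each → 2
  2 × O (charge -1): no H
  1 × C: 2 H
  1 × Cl: no H
  1 × F: no H
  1 × S: 1 H
  1 × S: no H
  Total hydrogens = 8.

8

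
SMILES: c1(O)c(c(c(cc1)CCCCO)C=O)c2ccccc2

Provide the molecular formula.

C17H18O3

Heavy atoms from the SMILES: 17 C, 3 O.
Implicit hydrogens by atom environment:
  7 × C (aromatic): 1 H each → 7
  5 × C (aromatic): no H
  4 × C: 2 H each → 8
  2 × O: 1 H each → 2
  1 × C: 1 H
  1 × O: no H
  Total hydrogens = 18.
Molecular formula: C17H18O3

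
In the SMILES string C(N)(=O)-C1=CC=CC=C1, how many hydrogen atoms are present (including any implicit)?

Hydrogens are implicit in SMILES; fill each atom to its normal valence:
  5 × C (aromatic): 1 H each → 5
  1 × C (aromatic): no H
  1 × C: no H
  1 × N: 2 H
  1 × O: no H
  Total hydrogens = 7.

7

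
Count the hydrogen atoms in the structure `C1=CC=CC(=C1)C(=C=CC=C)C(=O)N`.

Hydrogens are implicit in SMILES; fill each atom to its normal valence:
  5 × C (aromatic): 1 H each → 5
  3 × C: no H
  2 × C: 1 H each → 2
  1 × C: 2 H
  1 × C (aromatic): no H
  1 × N: 2 H
  1 × O: no H
  Total hydrogens = 11.

11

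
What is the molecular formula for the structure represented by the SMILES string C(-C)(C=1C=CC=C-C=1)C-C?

Heavy atoms from the SMILES: 10 C.
Implicit hydrogens by atom environment:
  5 × C (aromatic): 1 H each → 5
  2 × C: 3 H each → 6
  1 × C: 2 H
  1 × C: 1 H
  1 × C (aromatic): no H
  Total hydrogens = 14.
Molecular formula: C10H14

C10H14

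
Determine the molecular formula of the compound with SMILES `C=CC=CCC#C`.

C7H8

Heavy atoms from the SMILES: 7 C.
Implicit hydrogens by atom environment:
  4 × C: 1 H each → 4
  2 × C: 2 H each → 4
  1 × C: no H
  Total hydrogens = 8.
Molecular formula: C7H8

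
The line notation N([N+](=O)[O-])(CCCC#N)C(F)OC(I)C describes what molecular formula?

C7H11FIN3O3

Heavy atoms from the SMILES: 7 C, 1 F, 1 I, 3 N, 3 O.
Implicit hydrogens by atom environment:
  3 × C: 2 H each → 6
  2 × C: 1 H each → 2
  2 × N: no H
  2 × O: no H
  1 × C: 3 H
  1 × C: no H
  1 × F: no H
  1 × I: no H
  1 × N (charge +1): no H
  1 × O (charge -1): no H
  Total hydrogens = 11.
Molecular formula: C7H11FIN3O3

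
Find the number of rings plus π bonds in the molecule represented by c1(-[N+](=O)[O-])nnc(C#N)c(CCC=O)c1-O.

8

Molecular formula from the SMILES: C8H6N4O4.
DoU = (2C + 2 + N − H − X)/2 = (2·8 + 2 + 4 − 6 − 0)/2 = 16/2 = 8.
(Structurally: 1 ring(s) + 7 π bond(s) = 8.)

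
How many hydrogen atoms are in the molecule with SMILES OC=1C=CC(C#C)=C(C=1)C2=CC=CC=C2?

10

Hydrogens are implicit in SMILES; fill each atom to its normal valence:
  8 × C (aromatic): 1 H each → 8
  4 × C (aromatic): no H
  1 × C: 1 H
  1 × C: no H
  1 × O: 1 H
  Total hydrogens = 10.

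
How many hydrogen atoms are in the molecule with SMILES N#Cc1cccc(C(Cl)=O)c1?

Hydrogens are implicit in SMILES; fill each atom to its normal valence:
  4 × C (aromatic): 1 H each → 4
  2 × C (aromatic): no H
  2 × C: no H
  1 × Cl: no H
  1 × N: no H
  1 × O: no H
  Total hydrogens = 4.

4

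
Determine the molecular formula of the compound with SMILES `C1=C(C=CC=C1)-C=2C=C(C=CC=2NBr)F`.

C12H9BrFN

Heavy atoms from the SMILES: 1 Br, 12 C, 1 F, 1 N.
Implicit hydrogens by atom environment:
  8 × C (aromatic): 1 H each → 8
  4 × C (aromatic): no H
  1 × Br: no H
  1 × F: no H
  1 × N: 1 H
  Total hydrogens = 9.
Molecular formula: C12H9BrFN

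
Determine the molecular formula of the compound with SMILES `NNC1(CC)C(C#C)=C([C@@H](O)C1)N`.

C9H15N3O

Heavy atoms from the SMILES: 9 C, 3 N, 1 O.
Implicit hydrogens by atom environment:
  4 × C: no H
  2 × C: 2 H each → 4
  2 × C: 1 H each → 2
  2 × N: 2 H each → 4
  1 × C: 3 H
  1 × N: 1 H
  1 × O: 1 H
  Total hydrogens = 15.
Molecular formula: C9H15N3O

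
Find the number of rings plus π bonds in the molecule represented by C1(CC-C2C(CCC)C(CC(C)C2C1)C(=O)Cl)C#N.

5

Molecular formula from the SMILES: C16H24ClNO.
DoU = (2C + 2 + N − H − X)/2 = (2·16 + 2 + 1 − 24 − 1)/2 = 10/2 = 5.
(Structurally: 2 ring(s) + 3 π bond(s) = 5.)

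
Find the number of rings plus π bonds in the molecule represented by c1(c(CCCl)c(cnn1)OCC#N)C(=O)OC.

Molecular formula from the SMILES: C10H10ClN3O3.
DoU = (2C + 2 + N − H − X)/2 = (2·10 + 2 + 3 − 10 − 1)/2 = 14/2 = 7.
(Structurally: 1 ring(s) + 6 π bond(s) = 7.)

7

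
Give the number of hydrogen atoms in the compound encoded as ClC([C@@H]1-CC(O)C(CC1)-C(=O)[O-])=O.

10

Hydrogens are implicit in SMILES; fill each atom to its normal valence:
  3 × C: 2 H each → 6
  3 × C: 1 H each → 3
  2 × C: no H
  2 × O: no H
  1 × Cl: no H
  1 × O: 1 H
  1 × O (charge -1): no H
  Total hydrogens = 10.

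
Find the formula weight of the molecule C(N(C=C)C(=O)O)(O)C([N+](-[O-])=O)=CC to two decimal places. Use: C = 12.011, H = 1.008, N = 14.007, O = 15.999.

202.17

Molecular formula: C7H10N2O5.
M = 7×12.011 + 10×1.008 + 2×14.007 + 5×15.999 = 202.17 g/mol.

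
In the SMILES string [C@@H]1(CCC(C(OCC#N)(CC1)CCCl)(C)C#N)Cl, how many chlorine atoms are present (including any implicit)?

The symbol for chlorine appears 2 times in the SMILES.

2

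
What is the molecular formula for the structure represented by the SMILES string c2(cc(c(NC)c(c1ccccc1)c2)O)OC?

C14H15NO2

Heavy atoms from the SMILES: 14 C, 1 N, 2 O.
Implicit hydrogens by atom environment:
  7 × C (aromatic): 1 H each → 7
  5 × C (aromatic): no H
  2 × C: 3 H each → 6
  1 × N: 1 H
  1 × O: 1 H
  1 × O: no H
  Total hydrogens = 15.
Molecular formula: C14H15NO2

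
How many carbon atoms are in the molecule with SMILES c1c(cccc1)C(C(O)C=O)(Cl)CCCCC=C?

15

The symbol for carbon appears 15 times in the SMILES. Lowercase c denotes aromatic carbon and counts toward C.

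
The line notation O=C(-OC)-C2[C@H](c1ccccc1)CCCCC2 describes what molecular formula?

C15H20O2

Heavy atoms from the SMILES: 15 C, 2 O.
Implicit hydrogens by atom environment:
  5 × C: 2 H each → 10
  5 × C (aromatic): 1 H each → 5
  2 × C: 1 H each → 2
  2 × O: no H
  1 × C: 3 H
  1 × C (aromatic): no H
  1 × C: no H
  Total hydrogens = 20.
Molecular formula: C15H20O2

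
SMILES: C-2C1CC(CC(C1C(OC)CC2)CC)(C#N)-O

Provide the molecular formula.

Heavy atoms from the SMILES: 14 C, 1 N, 2 O.
Implicit hydrogens by atom environment:
  6 × C: 2 H each → 12
  4 × C: 1 H each → 4
  2 × C: 3 H each → 6
  2 × C: no H
  1 × N: no H
  1 × O: 1 H
  1 × O: no H
  Total hydrogens = 23.
Molecular formula: C14H23NO2

C14H23NO2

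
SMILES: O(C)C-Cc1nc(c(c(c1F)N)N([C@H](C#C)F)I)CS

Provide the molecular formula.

C12H14F2IN3OS

Heavy atoms from the SMILES: 12 C, 2 F, 1 I, 3 N, 1 O, 1 S.
Implicit hydrogens by atom environment:
  5 × C (aromatic): no H
  3 × C: 2 H each → 6
  2 × C: 1 H each → 2
  2 × F: no H
  1 × C: 3 H
  1 × C: no H
  1 × I: no H
  1 × N: 2 H
  1 × N (aromatic): no H
  1 × N: no H
  1 × O: no H
  1 × S: 1 H
  Total hydrogens = 14.
Molecular formula: C12H14F2IN3OS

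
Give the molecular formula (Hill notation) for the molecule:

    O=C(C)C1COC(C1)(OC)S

C7H12O3S

Heavy atoms from the SMILES: 7 C, 3 O, 1 S.
Implicit hydrogens by atom environment:
  3 × O: no H
  2 × C: 3 H each → 6
  2 × C: 2 H each → 4
  2 × C: no H
  1 × C: 1 H
  1 × S: 1 H
  Total hydrogens = 12.
Molecular formula: C7H12O3S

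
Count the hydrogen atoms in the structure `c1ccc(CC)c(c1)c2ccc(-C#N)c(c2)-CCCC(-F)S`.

Hydrogens are implicit in SMILES; fill each atom to its normal valence:
  7 × C (aromatic): 1 H each → 7
  5 × C (aromatic): no H
  4 × C: 2 H each → 8
  1 × C: 3 H
  1 × C: 1 H
  1 × C: no H
  1 × F: no H
  1 × N: no H
  1 × S: 1 H
  Total hydrogens = 20.

20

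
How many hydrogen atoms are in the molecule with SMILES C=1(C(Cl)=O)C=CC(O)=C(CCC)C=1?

Hydrogens are implicit in SMILES; fill each atom to its normal valence:
  3 × C (aromatic): 1 H each → 3
  3 × C (aromatic): no H
  2 × C: 2 H each → 4
  1 × C: 3 H
  1 × C: no H
  1 × Cl: no H
  1 × O: 1 H
  1 × O: no H
  Total hydrogens = 11.

11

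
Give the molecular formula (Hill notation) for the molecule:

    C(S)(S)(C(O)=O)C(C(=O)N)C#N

C5H6N2O3S2

Heavy atoms from the SMILES: 5 C, 2 N, 3 O, 2 S.
Implicit hydrogens by atom environment:
  4 × C: no H
  2 × O: no H
  2 × S: 1 H each → 2
  1 × C: 1 H
  1 × N: 2 H
  1 × N: no H
  1 × O: 1 H
  Total hydrogens = 6.
Molecular formula: C5H6N2O3S2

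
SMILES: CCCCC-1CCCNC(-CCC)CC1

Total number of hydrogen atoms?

29

Hydrogens are implicit in SMILES; fill each atom to its normal valence:
  10 × C: 2 H each → 20
  2 × C: 3 H each → 6
  2 × C: 1 H each → 2
  1 × N: 1 H
  Total hydrogens = 29.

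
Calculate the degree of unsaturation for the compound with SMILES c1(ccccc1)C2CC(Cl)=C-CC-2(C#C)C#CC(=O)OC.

Molecular formula from the SMILES: C18H15ClO2.
DoU = (2C + 2 + N − H − X)/2 = (2·18 + 2 + 0 − 15 − 1)/2 = 22/2 = 11.
(Structurally: 2 ring(s) + 9 π bond(s) = 11.)

11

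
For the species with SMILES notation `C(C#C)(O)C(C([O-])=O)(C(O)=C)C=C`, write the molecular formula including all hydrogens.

C9H9O4-

Heavy atoms from the SMILES: 9 C, 4 O.
Implicit hydrogens by atom environment:
  4 × C: no H
  3 × C: 1 H each → 3
  2 × C: 2 H each → 4
  2 × O: 1 H each → 2
  1 × O: no H
  1 × O (charge -1): no H
  Total hydrogens = 9.
Net charge -1.
Molecular formula: C9H9O4-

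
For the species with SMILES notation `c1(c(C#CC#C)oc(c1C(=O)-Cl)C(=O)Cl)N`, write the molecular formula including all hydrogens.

Heavy atoms from the SMILES: 10 C, 2 Cl, 1 N, 3 O.
Implicit hydrogens by atom environment:
  5 × C: no H
  4 × C (aromatic): no H
  2 × Cl: no H
  2 × O: no H
  1 × C: 1 H
  1 × N: 2 H
  1 × O (aromatic): no H
  Total hydrogens = 3.
Molecular formula: C10H3Cl2NO3

C10H3Cl2NO3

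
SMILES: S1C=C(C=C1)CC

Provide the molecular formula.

Heavy atoms from the SMILES: 6 C, 1 S.
Implicit hydrogens by atom environment:
  3 × C (aromatic): 1 H each → 3
  1 × C: 3 H
  1 × C: 2 H
  1 × C (aromatic): no H
  1 × S (aromatic): no H
  Total hydrogens = 8.
Molecular formula: C6H8S

C6H8S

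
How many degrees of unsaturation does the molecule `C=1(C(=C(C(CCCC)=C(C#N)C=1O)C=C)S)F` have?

7

Molecular formula from the SMILES: C13H14FNOS.
DoU = (2C + 2 + N − H − X)/2 = (2·13 + 2 + 1 − 14 − 1)/2 = 14/2 = 7.
(Structurally: 1 ring(s) + 6 π bond(s) = 7.)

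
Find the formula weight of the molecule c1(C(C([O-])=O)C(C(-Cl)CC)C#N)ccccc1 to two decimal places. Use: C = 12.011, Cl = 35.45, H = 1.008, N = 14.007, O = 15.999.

Molecular formula: C13H13ClNO2-.
M = 13×12.011 + 1×35.45 + 13×1.008 + 1×14.007 + 2×15.999 = 250.70 g/mol.

250.70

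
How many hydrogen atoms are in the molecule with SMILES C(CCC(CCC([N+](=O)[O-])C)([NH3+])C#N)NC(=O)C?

21

Hydrogens are implicit in SMILES; fill each atom to its normal valence:
  5 × C: 2 H each → 10
  3 × C: no H
  2 × C: 3 H each → 6
  2 × O: no H
  1 × C: 1 H
  1 × N (charge +1): 3 H
  1 × N: 1 H
  1 × N: no H
  1 × N (charge +1): no H
  1 × O (charge -1): no H
  Total hydrogens = 21.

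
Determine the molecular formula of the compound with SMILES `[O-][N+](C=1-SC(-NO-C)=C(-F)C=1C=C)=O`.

Heavy atoms from the SMILES: 7 C, 1 F, 2 N, 3 O, 1 S.
Implicit hydrogens by atom environment:
  4 × C (aromatic): no H
  2 × O: no H
  1 × C: 3 H
  1 × C: 2 H
  1 × C: 1 H
  1 × F: no H
  1 × N: 1 H
  1 × N (charge +1): no H
  1 × O (charge -1): no H
  1 × S (aromatic): no H
  Total hydrogens = 7.
Molecular formula: C7H7FN2O3S

C7H7FN2O3S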